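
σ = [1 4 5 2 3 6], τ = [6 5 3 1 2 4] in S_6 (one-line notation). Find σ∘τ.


σ∘τ: apply τ first, then σ
1 →τ 6 →σ 6
2 →τ 5 →σ 3
3 →τ 3 →σ 5
4 →τ 1 →σ 1
5 →τ 2 →σ 4
6 →τ 4 →σ 2

σ∘τ = [6 3 5 1 4 2]


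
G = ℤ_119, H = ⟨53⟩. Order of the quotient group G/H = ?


|⟨53⟩| = n / gcd(53, 119) = 119 / 1 = 119
H is normal (ℤ_119 is abelian).
|G/H| = |G| / |H| = 119 / 119 = 1

|G/H| = 1


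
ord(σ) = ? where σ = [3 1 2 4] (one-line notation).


Cycle decomposition: (1 3 2)
Cycle lengths: 3
Order = lcm(3) = 3

ord(σ) = 3


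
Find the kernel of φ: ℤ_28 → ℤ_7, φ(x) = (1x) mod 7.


Kernel = preimage of identity
ker(φ) = {x ∈ ℤ_28 : 1x ≡ 0 (mod 7)}. Since 7 | 28, φ is well-defined. The kernel is the cyclic subgroup ⟨7⟩ of ℤ_28 (order 4), i.e. {0, 7, 14, 21}

ker(φ) = {0, 7, 14, 21}


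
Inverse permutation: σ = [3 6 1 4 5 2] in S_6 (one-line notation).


To find σ⁻¹, swap domain and range:
σ(1) = 3 → σ⁻¹(3) = 1
σ(2) = 6 → σ⁻¹(6) = 2
σ(3) = 1 → σ⁻¹(1) = 3
σ(4) = 4 → σ⁻¹(4) = 4
σ(5) = 5 → σ⁻¹(5) = 5
σ(6) = 2 → σ⁻¹(2) = 6

σ⁻¹ = [3 6 1 4 5 2]


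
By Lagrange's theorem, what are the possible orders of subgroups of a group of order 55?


Lagrange's theorem: |H| divides |G|
|G| = 55
Divisors of 55: 1, 5, 11, 55

Possible subgroup orders: {1, 5, 11, 55}


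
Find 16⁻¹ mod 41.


Use the extended Euclidean algorithm to write 1 = 16·s + 41·t; then s mod 41 is the inverse.
Euclidean algorithm:
  16 = 0·41 + 16
  41 = 2·16 + 9
  16 = 1·9 + 7
  9 = 1·7 + 2
  7 = 3·2 + 1
  2 = 2·1 + 0
gcd(16,41) = 1
Back-substitution gives: 16·(18) + 41·(-7) = 1
So 16⁻¹ ≡ 18 ≡ 18 (mod 41)
Check: 16 × 18 = 288 ≡ 1 (mod 41) ✓

16⁻¹ ≡ 18 (mod 41)


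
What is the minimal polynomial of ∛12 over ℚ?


∛12 satisfies x³ - 12 = 0, irreducible over ℚ (no rational root; 12 is not a perfect cube)

Minimal polynomial: x³ - 12


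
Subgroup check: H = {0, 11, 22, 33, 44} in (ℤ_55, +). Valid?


Subgroup test for H = {0, 11, 22, 33, 44} in (ℤ_55, +):
(1) 0 ∈ H? Yes
(2) Closure: for all a,b ∈ H, (a+b) mod 55 ∈ H? Yes
(3) Inverses: for all a ∈ H, -a mod 55 ∈ H? Yes

Yes, H is a subgroup of ℤ_55


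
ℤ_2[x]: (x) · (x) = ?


Expand and collect like terms; reduce coefficients mod 2:
x^0: 0·0 = 0 ≡ 0 (mod 2)
x^1: 0·1 + 1·0 = 0 ≡ 0 (mod 2)
x^2: 1·1 = 1 ≡ 1 (mod 2)
Result: x^2

f · g = x^2


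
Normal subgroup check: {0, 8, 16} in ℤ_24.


H = {0, 8, 16} in ℤ_24
ℤ_24 is abelian; every subgroup of an abelian group is normal

Yes, normal subgroup


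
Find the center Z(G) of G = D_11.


Z(G) = {g ∈ G | gx = xg for all x ∈ G}
For odd n, Z(D_n) = {e}: no nontrivial rotation commutes with all reflections

Z(D_11) = {e}


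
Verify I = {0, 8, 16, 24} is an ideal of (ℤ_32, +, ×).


Check ideal conditions for I = {0, 8, 16, 24} in ℤ_32:
(1) I is an additive subgroup? Yes
(2) For r ∈ ℤ_32 and a ∈ I: r·a ∈ I? Yes

Yes, I is an ideal of ℤ_32


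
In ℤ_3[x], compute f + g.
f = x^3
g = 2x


Add coefficients mod 3:
x^0: 0 + 0 = 0 (mod 3)
x^1: 0 + 2 = 2 (mod 3)
x^2: 0 + 0 = 0 (mod 3)
x^3: 1 + 0 = 1 (mod 3)
Result: 2x + x^3

f + g = 2x + x^3


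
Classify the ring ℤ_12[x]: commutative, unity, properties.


ℤ_12 has zero divisors (2·6 ≡ 0), and these lift to constant zero divisors in ℤ_12[x]; so not an integral domain
Commutative: Yes
Integral domain: No
Has unity: Yes

ℤ_12[x]: Commutative=Yes, Unity=Yes


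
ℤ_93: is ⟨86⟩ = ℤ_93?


g generates ℤ_n iff gcd(g, n) = 1
gcd(86, 93) = 1
Since gcd = 1, 86 is a generator.

Yes, 86 generates ℤ_93


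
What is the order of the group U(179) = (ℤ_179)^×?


U(n) is the group of units mod n; |U(n)| = φ(n)
|U(179)| = φ(179) = 178

|U(179) = (ℤ_179)^×| = 178


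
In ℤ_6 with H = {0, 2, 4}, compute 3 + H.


3 + H = {3 + h (mod 6) : h ∈ H}
3+0=3, 3+2=5, 3+4=1
3 + H = {1, 3, 5} = 1 + H

3 + H = {1, 3, 5}


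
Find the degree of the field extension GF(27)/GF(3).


GF(27) = GF(3^3), so the extension degree is 3

[GF(27)/GF(3)] = 3


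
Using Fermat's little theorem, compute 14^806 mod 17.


Fermat's little theorem: if p is prime and gcd(a,p)=1, then a^(p-1) ≡ 1 (mod p)
p = 17 is prime, gcd(14,17) = 1
Reduce exponent: 806 mod 16 = 6
So 14^806 ≡ 14^6 (mod 17)
14^6 mod 17 = 15

14^806 ≡ 15 (mod 17)


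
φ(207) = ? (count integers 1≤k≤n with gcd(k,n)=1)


Factor n: 207 = 3^2 × 23
φ(n) = n · ∏(1 - 1/p) over distinct primes p | n
φ(207) = 207 · (1 - 1/3) · (1 - 1/23) = 132

φ(207) = 132


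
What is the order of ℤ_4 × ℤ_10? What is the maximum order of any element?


|ℤ_4 × ℤ_10| = 4 × 10 = 40
Max element order = lcm(4,10) = 20
Cyclic? No (gcd=2)

|ℤ_4×ℤ_10| = 40, max element order = 20


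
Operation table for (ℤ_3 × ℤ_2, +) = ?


Elements: {(0,0), (0,1), (1,0), (1,1), (2,0), (2,1)}
Operation: componentwise addition mod (3, 2)
Entry (a, b) = ((a₁+b₁) mod 3, (a₂+b₂) mod 2)

Cayley table:
      | (0,0) | (0,1) | (1,0) | (1,1) | (2,0) | (2,1)
(0,0) | (0,0) | (0,1) | (1,0) | (1,1) | (2,0) | (2,1)
(0,1) | (0,1) | (0,0) | (1,1) | (1,0) | (2,1) | (2,0)
(1,0) | (1,0) | (1,1) | (2,0) | (2,1) | (0,0) | (0,1)
(1,1) | (1,1) | (1,0) | (2,1) | (2,0) | (0,1) | (0,0)
(2,0) | (2,0) | (2,1) | (0,0) | (0,1) | (1,0) | (1,1)
(2,1) | (2,1) | (2,0) | (0,1) | (0,0) | (1,1) | (1,0)


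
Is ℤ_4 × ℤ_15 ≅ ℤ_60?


Comparing ℤ_4 × ℤ_15 and ℤ_60:
gcd(4,15) = 1, so ℤ_4 × ℤ_15 ≅ ℤ_60 (CRT)

Yes, ℤ_4 × ℤ_15 ≅ ℤ_60


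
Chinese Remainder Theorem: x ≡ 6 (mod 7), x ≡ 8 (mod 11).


m₁ = 7, m₂ = 11, gcd = 1, so CRT applies. M = m₁·m₂ = 77
Let M₁ = M/m₁ = 11, M₂ = M/m₂ = 7
Find y₁ ≡ M₁⁻¹ (mod m₁): 11⁻¹ ≡ 2 (mod 7)
Find y₂ ≡ M₂⁻¹ (mod m₂): 7⁻¹ ≡ 8 (mod 11)
x = a₁·M₁·y₁ + a₂·M₂·y₂ = 6·11·2 + 8·7·8 = 580
Reduce mod 77: x ≡ 41
Check: 41 mod 7 = 6 ✓, 41 mod 11 = 8 ✓

x ≡ 41 (mod 77)


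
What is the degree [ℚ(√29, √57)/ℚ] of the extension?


[ℚ(√29,√57):ℚ] = [ℚ(√29,√57):ℚ(√29)]·[ℚ(√29):ℚ] = 2·2 = 4

[ℚ(√29, √57)/ℚ] = 4


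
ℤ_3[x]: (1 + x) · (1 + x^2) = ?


Expand and collect like terms; reduce coefficients mod 3:
x^0: 1·1 = 1 ≡ 1 (mod 3)
x^1: 1·0 + 1·1 = 1 ≡ 1 (mod 3)
x^2: 1·1 + 1·0 = 1 ≡ 1 (mod 3)
x^3: 1·1 = 1 ≡ 1 (mod 3)
Result: 1 + x + x^2 + x^3

f · g = 1 + x + x^2 + x^3


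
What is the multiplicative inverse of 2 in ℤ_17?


Use the extended Euclidean algorithm to write 1 = 2·s + 17·t; then s mod 17 is the inverse.
Euclidean algorithm:
  2 = 0·17 + 2
  17 = 8·2 + 1
  2 = 2·1 + 0
gcd(2,17) = 1
Back-substitution gives: 2·(-8) + 17·(1) = 1
So 2⁻¹ ≡ -8 ≡ 9 (mod 17)
Check: 2 × 9 = 18 ≡ 1 (mod 17) ✓

2⁻¹ ≡ 9 (mod 17)


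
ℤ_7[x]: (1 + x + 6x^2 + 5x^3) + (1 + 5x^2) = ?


Add coefficients mod 7:
x^0: 1 + 1 = 2 (mod 7)
x^1: 1 + 0 = 1 (mod 7)
x^2: 6 + 5 = 4 (mod 7)
x^3: 5 + 0 = 5 (mod 7)
Result: 2 + x + 4x^2 + 5x^3

f + g = 2 + x + 4x^2 + 5x^3


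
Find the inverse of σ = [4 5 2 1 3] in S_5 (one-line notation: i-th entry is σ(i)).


To find σ⁻¹, swap domain and range:
σ(1) = 4 → σ⁻¹(4) = 1
σ(2) = 5 → σ⁻¹(5) = 2
σ(3) = 2 → σ⁻¹(2) = 3
σ(4) = 1 → σ⁻¹(1) = 4
σ(5) = 3 → σ⁻¹(3) = 5

σ⁻¹ = [4 3 5 1 2]


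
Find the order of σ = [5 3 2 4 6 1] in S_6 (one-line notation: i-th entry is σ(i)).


Cycle decomposition: (1 5 6) (2 3)
Cycle lengths: 3, 2
Order = lcm(3, 2) = 6

ord(σ) = 6


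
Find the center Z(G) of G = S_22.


Z(G) = {g ∈ G | gx = xg for all x ∈ G}
S_n is non-abelian for n ≥ 3; Z(S_22) is trivial

Z(S_22) = {e}


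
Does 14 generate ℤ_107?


g generates ℤ_n iff gcd(g, n) = 1
gcd(14, 107) = 1
Since gcd = 1, 14 is a generator.

Yes, 14 generates ℤ_107


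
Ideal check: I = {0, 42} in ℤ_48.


Check ideal conditions for I = {0, 42} in ℤ_48:
(1) I is an additive subgroup? No
(2) For r ∈ ℤ_48 and a ∈ I: r·a ∈ I? No  [counterexample: r=2, a=42, r·a mod 48 = 36 ∉ I]

No, I is not an ideal of ℤ_48


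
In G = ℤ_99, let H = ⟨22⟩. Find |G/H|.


|⟨22⟩| = n / gcd(22, 99) = 99 / 11 = 9
H is normal (ℤ_99 is abelian).
|G/H| = |G| / |H| = 99 / 9 = 11

|G/H| = 11


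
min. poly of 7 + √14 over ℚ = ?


Let α = 7 + √14. Then α - 7 = √14, so (α - 7)² = 14, giving α² - 14α + 35 = 0. Degree 2 and α ∉ ℚ, so this is the minimal polynomial.

Minimal polynomial: x² - 14x + 35


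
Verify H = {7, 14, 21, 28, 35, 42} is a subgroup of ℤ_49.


Subgroup test for H = {7, 14, 21, 28, 35, 42} in (ℤ_49, +):
(1) 0 ∈ H? No
(2) Closure: for all a,b ∈ H, (a+b) mod 49 ∈ H? No  [counterexample: 7 + 42 = 0 ∉ H]
(3) Inverses: for all a ∈ H, -a mod 49 ∈ H? Yes

No, H is not a subgroup of ℤ_49


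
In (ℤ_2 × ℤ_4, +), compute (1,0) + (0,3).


Operation: componentwise addition mod (2, 4)
(1,0) + (0,3) = ((a₁+b₁) mod 2, (a₂+b₂) mod 4) with a = (1,0), b = (0,3)

(1,0) + (0,3) = (1,3)


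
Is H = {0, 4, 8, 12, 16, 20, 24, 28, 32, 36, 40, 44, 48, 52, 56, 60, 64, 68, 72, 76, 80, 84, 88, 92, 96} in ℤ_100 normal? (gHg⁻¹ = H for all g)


H = {0, 4, 8, 12, 16, 20, 24, 28, 32, 36, 40, 44, 48, 52, 56, 60, 64, 68, 72, 76, 80, 84, 88, 92, 96} in ℤ_100
ℤ_100 is abelian; every subgroup of an abelian group is normal

Yes, normal subgroup


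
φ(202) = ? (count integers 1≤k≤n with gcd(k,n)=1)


Factor n: 202 = 2 × 101
φ(n) = n · ∏(1 - 1/p) over distinct primes p | n
φ(202) = 202 · (1 - 1/2) · (1 - 1/101) = 100

φ(202) = 100


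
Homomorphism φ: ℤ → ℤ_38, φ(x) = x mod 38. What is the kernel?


Kernel = preimage of identity
ker(φ) = {x ∈ ℤ : x ≡ 0 (mod 38)} = 38ℤ = {0, ±38, ±76, ...}

ker(φ) = 38ℤ


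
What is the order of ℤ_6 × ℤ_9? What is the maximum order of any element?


|ℤ_6 × ℤ_9| = 6 × 9 = 54
Max element order = lcm(6,9) = 18
Cyclic? No (gcd=3)

|ℤ_6×ℤ_9| = 54, max element order = 18


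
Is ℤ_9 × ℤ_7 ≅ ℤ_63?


Comparing ℤ_9 × ℤ_7 and ℤ_63:
gcd(9,7) = 1, so ℤ_9 × ℤ_7 ≅ ℤ_63 (CRT)

Yes, ℤ_9 × ℤ_7 ≅ ℤ_63


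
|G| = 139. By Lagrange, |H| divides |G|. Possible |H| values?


Lagrange's theorem: |H| divides |G|
|G| = 139
Divisors of 139: 1, 139

Possible subgroup orders: {1, 139}


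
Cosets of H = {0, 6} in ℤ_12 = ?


H = {0, 6}, |H| = 2
Number of cosets = |G|/|H| = 12/2 = 6
0 + H = {0, 6}
1 + H = {1, 7}
2 + H = {2, 8}
3 + H = {3, 9}
4 + H = {4, 10}
5 + H = {5, 11}

Cosets: 0+H={0,6}; 1+H={1,7}; 2+H={2,8}; 3+H={3,9}; 4+H={4,10}; 5+H={5,11}


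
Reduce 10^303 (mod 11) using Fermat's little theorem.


Fermat's little theorem: if p is prime and gcd(a,p)=1, then a^(p-1) ≡ 1 (mod p)
p = 11 is prime, gcd(10,11) = 1
Reduce exponent: 303 mod 10 = 3
So 10^303 ≡ 10^3 (mod 11)
10^3 mod 11 = 10

10^303 ≡ 10 (mod 11)


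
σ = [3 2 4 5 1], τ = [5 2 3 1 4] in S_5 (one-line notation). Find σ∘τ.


σ∘τ: apply τ first, then σ
1 →τ 5 →σ 1
2 →τ 2 →σ 2
3 →τ 3 →σ 4
4 →τ 1 →σ 3
5 →τ 4 →σ 5

σ∘τ = [1 2 4 3 5]


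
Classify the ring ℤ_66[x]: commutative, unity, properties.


ℤ_66 has zero divisors (2·33 ≡ 0), and these lift to constant zero divisors in ℤ_66[x]; so not an integral domain
Commutative: Yes
Integral domain: No
Has unity: Yes

ℤ_66[x]: Commutative=Yes, Unity=Yes


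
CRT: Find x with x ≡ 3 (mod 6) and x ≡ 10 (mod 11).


m₁ = 6, m₂ = 11, gcd = 1, so CRT applies. M = m₁·m₂ = 66
Let M₁ = M/m₁ = 11, M₂ = M/m₂ = 6
Find y₁ ≡ M₁⁻¹ (mod m₁): 11⁻¹ ≡ 5 (mod 6)
Find y₂ ≡ M₂⁻¹ (mod m₂): 6⁻¹ ≡ 2 (mod 11)
x = a₁·M₁·y₁ + a₂·M₂·y₂ = 3·11·5 + 10·6·2 = 285
Reduce mod 66: x ≡ 21
Check: 21 mod 6 = 3 ✓, 21 mod 11 = 10 ✓

x ≡ 21 (mod 66)


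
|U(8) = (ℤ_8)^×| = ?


U(n) is the group of units mod n; |U(n)| = φ(n)
|U(8)| = φ(8) = 4

|U(8) = (ℤ_8)^×| = 4


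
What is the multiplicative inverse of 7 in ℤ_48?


Use the extended Euclidean algorithm to write 1 = 7·s + 48·t; then s mod 48 is the inverse.
Euclidean algorithm:
  7 = 0·48 + 7
  48 = 6·7 + 6
  7 = 1·6 + 1
  6 = 6·1 + 0
gcd(7,48) = 1
Back-substitution gives: 7·(7) + 48·(-1) = 1
So 7⁻¹ ≡ 7 ≡ 7 (mod 48)
Check: 7 × 7 = 49 ≡ 1 (mod 48) ✓

7⁻¹ ≡ 7 (mod 48)


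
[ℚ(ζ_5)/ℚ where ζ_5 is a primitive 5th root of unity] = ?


[ℚ(ζ_n):ℚ] = deg Φ_n(x) = φ(n). Here φ(5) = 4

[ℚ(ζ_5)/ℚ where ζ_5 is a primitive 5th root of unity] = 4


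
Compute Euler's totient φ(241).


Factor n: 241 = 241
φ(n) = n · ∏(1 - 1/p) over distinct primes p | n
φ(241) = 241 · (1 - 1/241) = 240

φ(241) = 240


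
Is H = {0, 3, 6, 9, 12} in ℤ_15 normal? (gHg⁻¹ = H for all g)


H = {0, 3, 6, 9, 12} in ℤ_15
ℤ_15 is abelian; every subgroup of an abelian group is normal

Yes, normal subgroup


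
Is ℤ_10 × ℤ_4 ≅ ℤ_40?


Comparing ℤ_10 × ℤ_4 and ℤ_40:
gcd(10,4) = 2 ≠ 1. Max element order in ℤ_10×ℤ_4 is lcm(10,4) = 20 < 40, so it has no element of order 40

No, ℤ_10 × ℤ_4 ≇ ℤ_40


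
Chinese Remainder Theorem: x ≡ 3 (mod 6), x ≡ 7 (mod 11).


m₁ = 6, m₂ = 11, gcd = 1, so CRT applies. M = m₁·m₂ = 66
Let M₁ = M/m₁ = 11, M₂ = M/m₂ = 6
Find y₁ ≡ M₁⁻¹ (mod m₁): 11⁻¹ ≡ 5 (mod 6)
Find y₂ ≡ M₂⁻¹ (mod m₂): 6⁻¹ ≡ 2 (mod 11)
x = a₁·M₁·y₁ + a₂·M₂·y₂ = 3·11·5 + 7·6·2 = 249
Reduce mod 66: x ≡ 51
Check: 51 mod 6 = 3 ✓, 51 mod 11 = 7 ✓

x ≡ 51 (mod 66)


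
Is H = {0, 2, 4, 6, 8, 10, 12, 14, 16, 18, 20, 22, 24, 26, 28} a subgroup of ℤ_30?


Subgroup test for H = {0, 2, 4, 6, 8, 10, 12, 14, 16, 18, 20, 22, 24, 26, 28} in (ℤ_30, +):
(1) 0 ∈ H? Yes
(2) Closure: for all a,b ∈ H, (a+b) mod 30 ∈ H? Yes
(3) Inverses: for all a ∈ H, -a mod 30 ∈ H? Yes

Yes, H is a subgroup of ℤ_30


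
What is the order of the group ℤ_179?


ℤ_n has n elements.

|ℤ_179| = 179


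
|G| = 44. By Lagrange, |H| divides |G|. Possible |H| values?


Lagrange's theorem: |H| divides |G|
|G| = 44
Divisors of 44: 1, 2, 4, 11, 22, 44

Possible subgroup orders: {1, 2, 4, 11, 22, 44}


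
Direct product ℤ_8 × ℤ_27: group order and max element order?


|ℤ_8 × ℤ_27| = 8 × 27 = 216
Max element order = lcm(8,27) = 216
Cyclic? Yes (gcd=1)

|ℤ_8×ℤ_27| = 216, max element order = 216


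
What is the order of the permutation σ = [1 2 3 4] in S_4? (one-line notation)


Cycle decomposition: identity (all elements fixed)
Order = 1 (identity has order 1)

ord(σ) = 1


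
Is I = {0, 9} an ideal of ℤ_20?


Check ideal conditions for I = {0, 9} in ℤ_20:
(1) I is an additive subgroup? No
(2) For r ∈ ℤ_20 and a ∈ I: r·a ∈ I? No  [counterexample: r=2, a=9, r·a mod 20 = 18 ∉ I]

No, I is not an ideal of ℤ_20


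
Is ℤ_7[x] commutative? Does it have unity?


ℤ_7 is a field (n prime), so ℤ_7[x] is a commutative integral domain with unity
Commutative: Yes
Integral domain: Yes
Has unity: Yes

ℤ_7[x]: Commutative=Yes, Unity=Yes


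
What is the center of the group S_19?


Z(G) = {g ∈ G | gx = xg for all x ∈ G}
S_n is non-abelian for n ≥ 3; Z(S_19) is trivial

Z(S_19) = {e}


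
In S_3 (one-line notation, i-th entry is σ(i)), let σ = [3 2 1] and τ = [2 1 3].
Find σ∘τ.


σ∘τ: apply τ first, then σ
1 →τ 2 →σ 2
2 →τ 1 →σ 3
3 →τ 3 →σ 1

σ∘τ = [2 3 1]


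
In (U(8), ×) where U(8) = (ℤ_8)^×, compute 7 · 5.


Operation: multiplication mod 8
7 · 5 = (a × b) mod 8 with a = 7, b = 5

7 · 5 = 3


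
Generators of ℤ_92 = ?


g generates ℤ_n iff gcd(g,n) = 1
Prime factors of 92: 2, 23
Generators are g ∈ {1,...,91} not divisible by any of these primes.
Generators: {1, 3, 5, 7, 9, 11, 13, 15, 17, 19, 21, 25, 27, 29, 31, 33, 35, 37, 39, 41, 43, 45, 47, 49, 51, 53, 55, 57, 59, 61, 63, 65, 67, 71, 73, 75, 77, 79, 81, 83, 85, 87, 89, 91}
Number of generators = φ(92) = 44

Generators of ℤ_92 = {1, 3, 5, 7, 9, 11, 13, 15, 17, 19, 21, 25, 27, 29, 31, 33, 35, 37, 39, 41, 43, 45, 47, 49, 51, 53, 55, 57, 59, 61, 63, 65, 67, 71, 73, 75, 77, 79, 81, 83, 85, 87, 89, 91}


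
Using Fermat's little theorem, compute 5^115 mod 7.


Fermat's little theorem: if p is prime and gcd(a,p)=1, then a^(p-1) ≡ 1 (mod p)
p = 7 is prime, gcd(5,7) = 1
Reduce exponent: 115 mod 6 = 1
So 5^115 ≡ 5^1 (mod 7)
5^1 mod 7 = 5

5^115 ≡ 5 (mod 7)


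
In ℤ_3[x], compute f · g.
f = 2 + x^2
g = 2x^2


Expand and collect like terms; reduce coefficients mod 3:
x^0: 2·0 = 0 ≡ 0 (mod 3)
x^1: 2·0 + 0·0 = 0 ≡ 0 (mod 3)
x^2: 2·2 + 0·0 + 1·0 = 4 ≡ 1 (mod 3)
x^3: 0·2 + 1·0 = 0 ≡ 0 (mod 3)
x^4: 1·2 = 2 ≡ 2 (mod 3)
Result: x^2 + 2x^4

f · g = x^2 + 2x^4


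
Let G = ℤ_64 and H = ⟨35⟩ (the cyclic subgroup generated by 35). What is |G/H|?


|⟨35⟩| = n / gcd(35, 64) = 64 / 1 = 64
H is normal (ℤ_64 is abelian).
|G/H| = |G| / |H| = 64 / 64 = 1

|G/H| = 1


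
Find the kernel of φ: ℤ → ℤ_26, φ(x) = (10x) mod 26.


Kernel = preimage of identity
ker(φ) = {x ∈ ℤ : 10x ≡ 0 (mod 26)}. gcd(10,26) = 2, so 10x ≡ 0 (mod 26) ⟺ x ≡ 0 (mod 26/2 = 13). Hence ker(φ) = 13ℤ

ker(φ) = 13ℤ


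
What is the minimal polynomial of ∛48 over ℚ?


∛48 satisfies x³ - 48 = 0, irreducible over ℚ (no rational root; 48 is not a perfect cube)

Minimal polynomial: x³ - 48


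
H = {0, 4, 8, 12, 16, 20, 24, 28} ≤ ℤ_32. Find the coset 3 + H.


3 + H = {3 + h (mod 32) : h ∈ H}
3+0=3, 3+4=7, 3+8=11, 3+12=15, 3+16=19, 3+20=23, 3+24=27, 3+28=31

3 + H = {3, 7, 11, 15, 19, 23, 27, 31}


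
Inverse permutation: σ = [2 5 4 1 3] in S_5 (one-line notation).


To find σ⁻¹, swap domain and range:
σ(1) = 2 → σ⁻¹(2) = 1
σ(2) = 5 → σ⁻¹(5) = 2
σ(3) = 4 → σ⁻¹(4) = 3
σ(4) = 1 → σ⁻¹(1) = 4
σ(5) = 3 → σ⁻¹(3) = 5

σ⁻¹ = [4 1 5 3 2]


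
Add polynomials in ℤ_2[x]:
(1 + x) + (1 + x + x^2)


Add coefficients mod 2:
x^0: 1 + 1 = 0 (mod 2)
x^1: 1 + 1 = 0 (mod 2)
x^2: 0 + 1 = 1 (mod 2)
Result: x^2

f + g = x^2


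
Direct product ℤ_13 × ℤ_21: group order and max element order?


|ℤ_13 × ℤ_21| = 13 × 21 = 273
Max element order = lcm(13,21) = 273
Cyclic? Yes (gcd=1)

|ℤ_13×ℤ_21| = 273, max element order = 273


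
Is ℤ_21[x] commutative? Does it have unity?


ℤ_21 has zero divisors (3·7 ≡ 0), and these lift to constant zero divisors in ℤ_21[x]; so not an integral domain
Commutative: Yes
Integral domain: No
Has unity: Yes

ℤ_21[x]: Commutative=Yes, Unity=Yes


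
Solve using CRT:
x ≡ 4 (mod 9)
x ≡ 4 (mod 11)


m₁ = 9, m₂ = 11, gcd = 1, so CRT applies. M = m₁·m₂ = 99
Let M₁ = M/m₁ = 11, M₂ = M/m₂ = 9
Find y₁ ≡ M₁⁻¹ (mod m₁): 11⁻¹ ≡ 5 (mod 9)
Find y₂ ≡ M₂⁻¹ (mod m₂): 9⁻¹ ≡ 5 (mod 11)
x = a₁·M₁·y₁ + a₂·M₂·y₂ = 4·11·5 + 4·9·5 = 400
Reduce mod 99: x ≡ 4
Check: 4 mod 9 = 4 ✓, 4 mod 11 = 4 ✓

x ≡ 4 (mod 99)


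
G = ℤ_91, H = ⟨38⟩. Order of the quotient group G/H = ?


|⟨38⟩| = n / gcd(38, 91) = 91 / 1 = 91
H is normal (ℤ_91 is abelian).
|G/H| = |G| / |H| = 91 / 91 = 1

|G/H| = 1


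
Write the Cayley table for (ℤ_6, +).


Elements: {0, 1, 2, 3, 4, 5}
Operation: addition mod 6
Entry (a, b) = (a + b) mod 6

Cayley table:
  | 0 | 1 | 2 | 3 | 4 | 5
0 | 0 | 1 | 2 | 3 | 4 | 5
1 | 1 | 2 | 3 | 4 | 5 | 0
2 | 2 | 3 | 4 | 5 | 0 | 1
3 | 3 | 4 | 5 | 0 | 1 | 2
4 | 4 | 5 | 0 | 1 | 2 | 3
5 | 5 | 0 | 1 | 2 | 3 | 4


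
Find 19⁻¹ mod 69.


Use the extended Euclidean algorithm to write 1 = 19·s + 69·t; then s mod 69 is the inverse.
Euclidean algorithm:
  19 = 0·69 + 19
  69 = 3·19 + 12
  19 = 1·12 + 7
  12 = 1·7 + 5
  7 = 1·5 + 2
  5 = 2·2 + 1
  2 = 2·1 + 0
gcd(19,69) = 1
Back-substitution gives: 19·(-29) + 69·(8) = 1
So 19⁻¹ ≡ -29 ≡ 40 (mod 69)
Check: 19 × 40 = 760 ≡ 1 (mod 69) ✓

19⁻¹ ≡ 40 (mod 69)


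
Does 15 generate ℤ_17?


g generates ℤ_n iff gcd(g, n) = 1
gcd(15, 17) = 1
Since gcd = 1, 15 is a generator.

Yes, 15 generates ℤ_17


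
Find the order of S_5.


|S_n| = n! (number of permutations of n symbols)
|S_5| = 5! = 120

|S_5| = 120


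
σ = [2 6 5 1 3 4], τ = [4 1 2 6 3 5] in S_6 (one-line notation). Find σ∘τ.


σ∘τ: apply τ first, then σ
1 →τ 4 →σ 1
2 →τ 1 →σ 2
3 →τ 2 →σ 6
4 →τ 6 →σ 4
5 →τ 3 →σ 5
6 →τ 5 →σ 3

σ∘τ = [1 2 6 4 5 3]


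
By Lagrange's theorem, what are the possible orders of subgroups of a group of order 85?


Lagrange's theorem: |H| divides |G|
|G| = 85
Divisors of 85: 1, 5, 17, 85

Possible subgroup orders: {1, 5, 17, 85}


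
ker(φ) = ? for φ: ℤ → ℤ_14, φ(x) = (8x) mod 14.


Kernel = preimage of identity
ker(φ) = {x ∈ ℤ : 8x ≡ 0 (mod 14)}. gcd(8,14) = 2, so 8x ≡ 0 (mod 14) ⟺ x ≡ 0 (mod 14/2 = 7). Hence ker(φ) = 7ℤ

ker(φ) = 7ℤ


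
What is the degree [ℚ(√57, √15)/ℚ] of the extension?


[ℚ(√57,√15):ℚ] = [ℚ(√57,√15):ℚ(√57)]·[ℚ(√57):ℚ] = 2·2 = 4

[ℚ(√57, √15)/ℚ] = 4


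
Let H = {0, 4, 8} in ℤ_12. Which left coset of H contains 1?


1 + H = {1 + h (mod 12) : h ∈ H}
1+0=1, 1+4=5, 1+8=9

1 + H = {1, 5, 9}


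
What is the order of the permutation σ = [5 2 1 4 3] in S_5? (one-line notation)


Cycle decomposition: (1 5 3)
Cycle lengths: 3
Order = lcm(3) = 3

ord(σ) = 3


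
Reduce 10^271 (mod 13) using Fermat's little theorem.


Fermat's little theorem: if p is prime and gcd(a,p)=1, then a^(p-1) ≡ 1 (mod p)
p = 13 is prime, gcd(10,13) = 1
Reduce exponent: 271 mod 12 = 7
So 10^271 ≡ 10^7 (mod 13)
10^7 mod 13 = 10

10^271 ≡ 10 (mod 13)


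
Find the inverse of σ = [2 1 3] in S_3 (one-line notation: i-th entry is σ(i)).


To find σ⁻¹, swap domain and range:
σ(1) = 2 → σ⁻¹(2) = 1
σ(2) = 1 → σ⁻¹(1) = 2
σ(3) = 3 → σ⁻¹(3) = 3

σ⁻¹ = [2 1 3]


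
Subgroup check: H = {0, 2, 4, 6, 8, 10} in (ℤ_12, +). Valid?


Subgroup test for H = {0, 2, 4, 6, 8, 10} in (ℤ_12, +):
(1) 0 ∈ H? Yes
(2) Closure: for all a,b ∈ H, (a+b) mod 12 ∈ H? Yes
(3) Inverses: for all a ∈ H, -a mod 12 ∈ H? Yes

Yes, H is a subgroup of ℤ_12


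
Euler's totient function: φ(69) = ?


Factor n: 69 = 3 × 23
φ(n) = n · ∏(1 - 1/p) over distinct primes p | n
φ(69) = 69 · (1 - 1/3) · (1 - 1/23) = 44

φ(69) = 44


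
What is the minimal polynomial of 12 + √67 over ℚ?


Let α = 12 + √67. Then α - 12 = √67, so (α - 12)² = 67, giving α² - 24α + 77 = 0. Degree 2 and α ∉ ℚ, so this is the minimal polynomial.

Minimal polynomial: x² - 24x + 77


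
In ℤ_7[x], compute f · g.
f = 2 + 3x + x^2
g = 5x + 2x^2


Expand and collect like terms; reduce coefficients mod 7:
x^0: 2·0 = 0 ≡ 0 (mod 7)
x^1: 2·5 + 3·0 = 10 ≡ 3 (mod 7)
x^2: 2·2 + 3·5 + 1·0 = 19 ≡ 5 (mod 7)
x^3: 3·2 + 1·5 = 11 ≡ 4 (mod 7)
x^4: 1·2 = 2 ≡ 2 (mod 7)
Result: 3x + 5x^2 + 4x^3 + 2x^4

f · g = 3x + 5x^2 + 4x^3 + 2x^4


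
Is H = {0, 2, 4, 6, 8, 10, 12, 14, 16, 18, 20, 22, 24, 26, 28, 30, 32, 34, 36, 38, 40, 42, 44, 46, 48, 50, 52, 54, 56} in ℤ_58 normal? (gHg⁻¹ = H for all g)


H = {0, 2, 4, 6, 8, 10, 12, 14, 16, 18, 20, 22, 24, 26, 28, 30, 32, 34, 36, 38, 40, 42, 44, 46, 48, 50, 52, 54, 56} in ℤ_58
ℤ_58 is abelian; every subgroup of an abelian group is normal

Yes, normal subgroup


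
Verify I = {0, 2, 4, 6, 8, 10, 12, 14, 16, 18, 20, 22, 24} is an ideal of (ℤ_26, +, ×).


Check ideal conditions for I = {0, 2, 4, 6, 8, 10, 12, 14, 16, 18, 20, 22, 24} in ℤ_26:
(1) I is an additive subgroup? Yes
(2) For r ∈ ℤ_26 and a ∈ I: r·a ∈ I? Yes

Yes, I is an ideal of ℤ_26


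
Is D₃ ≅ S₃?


Comparing D₃ and S₃:
Both are the unique non-abelian group of order 6

Yes, D₃ ≅ S₃


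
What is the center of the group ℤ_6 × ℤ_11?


Z(G) = {g ∈ G | gx = xg for all x ∈ G}
Direct product of abelian groups is abelian, so Z(G) = G

Z(ℤ_6 × ℤ_11) = ℤ_6 × ℤ_11


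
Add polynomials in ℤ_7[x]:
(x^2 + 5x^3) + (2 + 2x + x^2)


Add coefficients mod 7:
x^0: 0 + 2 = 2 (mod 7)
x^1: 0 + 2 = 2 (mod 7)
x^2: 1 + 1 = 2 (mod 7)
x^3: 5 + 0 = 5 (mod 7)
Result: 2 + 2x + 2x^2 + 5x^3

f + g = 2 + 2x + 2x^2 + 5x^3


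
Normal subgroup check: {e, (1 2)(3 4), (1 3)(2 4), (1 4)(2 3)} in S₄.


H = {e, (1 2)(3 4), (1 3)(2 4), (1 4)(2 3)} in S₄
This is the Klein four-group V₄; it is normal in S₄ (it is a union of conjugacy classes)

Yes, normal subgroup


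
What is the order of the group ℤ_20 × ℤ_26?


|A × B| = |A| · |B|
|ℤ_20 × ℤ_26| = 20 × 26 = 520

|ℤ_20 × ℤ_26| = 520


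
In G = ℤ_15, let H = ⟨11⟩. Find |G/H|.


|⟨11⟩| = n / gcd(11, 15) = 15 / 1 = 15
H is normal (ℤ_15 is abelian).
|G/H| = |G| / |H| = 15 / 15 = 1

|G/H| = 1


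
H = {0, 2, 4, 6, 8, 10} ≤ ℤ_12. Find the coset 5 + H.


5 + H = {5 + h (mod 12) : h ∈ H}
5+0=5, 5+2=7, 5+4=9, 5+6=11, 5+8=1, 5+10=3
5 + H = {1, 3, 5, 7, 9, 11} = 1 + H

5 + H = {1, 3, 5, 7, 9, 11}


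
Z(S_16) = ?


Z(G) = {g ∈ G | gx = xg for all x ∈ G}
S_n is non-abelian for n ≥ 3; Z(S_16) is trivial

Z(S_16) = {e}


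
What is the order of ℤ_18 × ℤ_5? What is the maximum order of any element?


|ℤ_18 × ℤ_5| = 18 × 5 = 90
Max element order = lcm(18,5) = 90
Cyclic? Yes (gcd=1)

|ℤ_18×ℤ_5| = 90, max element order = 90


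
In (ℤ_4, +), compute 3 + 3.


Operation: addition mod 4
3 + 3 = (a + b) mod 4 with a = 3, b = 3

3 + 3 = 2


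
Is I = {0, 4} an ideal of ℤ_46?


Check ideal conditions for I = {0, 4} in ℤ_46:
(1) I is an additive subgroup? No
(2) For r ∈ ℤ_46 and a ∈ I: r·a ∈ I? No  [counterexample: r=2, a=4, r·a mod 46 = 8 ∉ I]

No, I is not an ideal of ℤ_46


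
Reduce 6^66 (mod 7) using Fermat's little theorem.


Fermat's little theorem: if p is prime and gcd(a,p)=1, then a^(p-1) ≡ 1 (mod p)
p = 7 is prime, gcd(6,7) = 1
Reduce exponent: 66 mod 6 = 0
So 6^66 ≡ 6^0 (mod 7)
6^0 = 1

6^66 ≡ 1 (mod 7)


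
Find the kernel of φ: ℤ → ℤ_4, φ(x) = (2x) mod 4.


Kernel = preimage of identity
ker(φ) = {x ∈ ℤ : 2x ≡ 0 (mod 4)}. gcd(2,4) = 2, so 2x ≡ 0 (mod 4) ⟺ x ≡ 0 (mod 4/2 = 2). Hence ker(φ) = 2ℤ

ker(φ) = 2ℤ


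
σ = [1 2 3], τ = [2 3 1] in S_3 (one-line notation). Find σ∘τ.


σ∘τ: apply τ first, then σ
1 →τ 2 →σ 2
2 →τ 3 →σ 3
3 →τ 1 →σ 1

σ∘τ = [2 3 1]


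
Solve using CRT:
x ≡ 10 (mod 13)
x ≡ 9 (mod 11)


m₁ = 13, m₂ = 11, gcd = 1, so CRT applies. M = m₁·m₂ = 143
Let M₁ = M/m₁ = 11, M₂ = M/m₂ = 13
Find y₁ ≡ M₁⁻¹ (mod m₁): 11⁻¹ ≡ 6 (mod 13)
Find y₂ ≡ M₂⁻¹ (mod m₂): 13⁻¹ ≡ 6 (mod 11)
x = a₁·M₁·y₁ + a₂·M₂·y₂ = 10·11·6 + 9·13·6 = 1362
Reduce mod 143: x ≡ 75
Check: 75 mod 13 = 10 ✓, 75 mod 11 = 9 ✓

x ≡ 75 (mod 143)


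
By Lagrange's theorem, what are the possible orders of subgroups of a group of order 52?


Lagrange's theorem: |H| divides |G|
|G| = 52
Divisors of 52: 1, 2, 4, 13, 26, 52

Possible subgroup orders: {1, 2, 4, 13, 26, 52}


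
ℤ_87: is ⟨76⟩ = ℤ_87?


g generates ℤ_n iff gcd(g, n) = 1
gcd(76, 87) = 1
Since gcd = 1, 76 is a generator.

Yes, 76 generates ℤ_87


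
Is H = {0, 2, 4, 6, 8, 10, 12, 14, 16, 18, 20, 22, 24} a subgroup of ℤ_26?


Subgroup test for H = {0, 2, 4, 6, 8, 10, 12, 14, 16, 18, 20, 22, 24} in (ℤ_26, +):
(1) 0 ∈ H? Yes
(2) Closure: for all a,b ∈ H, (a+b) mod 26 ∈ H? Yes
(3) Inverses: for all a ∈ H, -a mod 26 ∈ H? Yes

Yes, H is a subgroup of ℤ_26


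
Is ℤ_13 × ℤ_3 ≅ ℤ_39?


Comparing ℤ_13 × ℤ_3 and ℤ_39:
gcd(13,3) = 1, so ℤ_13 × ℤ_3 ≅ ℤ_39 (CRT)

Yes, ℤ_13 × ℤ_3 ≅ ℤ_39


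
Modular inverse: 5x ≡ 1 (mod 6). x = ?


Use the extended Euclidean algorithm to write 1 = 5·s + 6·t; then s mod 6 is the inverse.
Euclidean algorithm:
  5 = 0·6 + 5
  6 = 1·5 + 1
  5 = 5·1 + 0
gcd(5,6) = 1
Back-substitution gives: 5·(-1) + 6·(1) = 1
So 5⁻¹ ≡ -1 ≡ 5 (mod 6)
Check: 5 × 5 = 25 ≡ 1 (mod 6) ✓

5⁻¹ ≡ 5 (mod 6)


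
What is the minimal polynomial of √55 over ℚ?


√55 satisfies x² - 55 = 0, irreducible over ℚ since 55 is squarefree

Minimal polynomial: x² - 55


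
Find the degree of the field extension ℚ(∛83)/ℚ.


∛83 has minimal polynomial x³ - 83 (irreducible over ℚ since 83 is not a perfect cube)

[ℚ(∛83)/ℚ] = 3


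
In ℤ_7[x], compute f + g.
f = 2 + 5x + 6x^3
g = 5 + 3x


Add coefficients mod 7:
x^0: 2 + 5 = 0 (mod 7)
x^1: 5 + 3 = 1 (mod 7)
x^2: 0 + 0 = 0 (mod 7)
x^3: 6 + 0 = 6 (mod 7)
Result: x + 6x^3

f + g = x + 6x^3


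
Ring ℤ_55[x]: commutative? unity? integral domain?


ℤ_55 has zero divisors (5·11 ≡ 0), and these lift to constant zero divisors in ℤ_55[x]; so not an integral domain
Commutative: Yes
Integral domain: No
Has unity: Yes

ℤ_55[x]: Commutative=Yes, Unity=Yes


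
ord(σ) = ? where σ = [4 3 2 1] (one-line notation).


Cycle decomposition: (1 4) (2 3)
Cycle lengths: 2, 2
Order = lcm(2, 2) = 2

ord(σ) = 2


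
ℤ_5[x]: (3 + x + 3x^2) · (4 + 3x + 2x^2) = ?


Expand and collect like terms; reduce coefficients mod 5:
x^0: 3·4 = 12 ≡ 2 (mod 5)
x^1: 3·3 + 1·4 = 13 ≡ 3 (mod 5)
x^2: 3·2 + 1·3 + 3·4 = 21 ≡ 1 (mod 5)
x^3: 1·2 + 3·3 = 11 ≡ 1 (mod 5)
x^4: 3·2 = 6 ≡ 1 (mod 5)
Result: 2 + 3x + x^2 + x^3 + x^4

f · g = 2 + 3x + x^2 + x^3 + x^4


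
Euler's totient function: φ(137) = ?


Factor n: 137 = 137
φ(n) = n · ∏(1 - 1/p) over distinct primes p | n
φ(137) = 137 · (1 - 1/137) = 136

φ(137) = 136


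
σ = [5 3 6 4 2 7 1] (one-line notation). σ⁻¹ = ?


To find σ⁻¹, swap domain and range:
σ(1) = 5 → σ⁻¹(5) = 1
σ(2) = 3 → σ⁻¹(3) = 2
σ(3) = 6 → σ⁻¹(6) = 3
σ(4) = 4 → σ⁻¹(4) = 4
σ(5) = 2 → σ⁻¹(2) = 5
σ(6) = 7 → σ⁻¹(7) = 6
σ(7) = 1 → σ⁻¹(1) = 7

σ⁻¹ = [7 5 2 4 1 3 6]


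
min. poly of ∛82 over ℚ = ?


∛82 satisfies x³ - 82 = 0, irreducible over ℚ (no rational root; 82 is not a perfect cube)

Minimal polynomial: x³ - 82


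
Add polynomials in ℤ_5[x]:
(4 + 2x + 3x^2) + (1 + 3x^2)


Add coefficients mod 5:
x^0: 4 + 1 = 0 (mod 5)
x^1: 2 + 0 = 2 (mod 5)
x^2: 3 + 3 = 1 (mod 5)
Result: 2x + x^2

f + g = 2x + x^2


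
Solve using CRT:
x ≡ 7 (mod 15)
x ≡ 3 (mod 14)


m₁ = 15, m₂ = 14, gcd = 1, so CRT applies. M = m₁·m₂ = 210
Let M₁ = M/m₁ = 14, M₂ = M/m₂ = 15
Find y₁ ≡ M₁⁻¹ (mod m₁): 14⁻¹ ≡ 14 (mod 15)
Find y₂ ≡ M₂⁻¹ (mod m₂): 15⁻¹ ≡ 1 (mod 14)
x = a₁·M₁·y₁ + a₂·M₂·y₂ = 7·14·14 + 3·15·1 = 1417
Reduce mod 210: x ≡ 157
Check: 157 mod 15 = 7 ✓, 157 mod 14 = 3 ✓

x ≡ 157 (mod 210)


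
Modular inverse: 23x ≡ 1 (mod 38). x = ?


Use the extended Euclidean algorithm to write 1 = 23·s + 38·t; then s mod 38 is the inverse.
Euclidean algorithm:
  23 = 0·38 + 23
  38 = 1·23 + 15
  23 = 1·15 + 8
  15 = 1·8 + 7
  8 = 1·7 + 1
  7 = 7·1 + 0
gcd(23,38) = 1
Back-substitution gives: 23·(5) + 38·(-3) = 1
So 23⁻¹ ≡ 5 ≡ 5 (mod 38)
Check: 23 × 5 = 115 ≡ 1 (mod 38) ✓

23⁻¹ ≡ 5 (mod 38)


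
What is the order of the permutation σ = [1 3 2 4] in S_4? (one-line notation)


Cycle decomposition: (2 3)
Cycle lengths: 2
Order = lcm(2) = 2

ord(σ) = 2


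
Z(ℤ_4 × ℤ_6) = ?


Z(G) = {g ∈ G | gx = xg for all x ∈ G}
Direct product of abelian groups is abelian, so Z(G) = G

Z(ℤ_4 × ℤ_6) = ℤ_4 × ℤ_6


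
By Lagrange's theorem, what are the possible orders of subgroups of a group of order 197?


Lagrange's theorem: |H| divides |G|
|G| = 197
Divisors of 197: 1, 197

Possible subgroup orders: {1, 197}


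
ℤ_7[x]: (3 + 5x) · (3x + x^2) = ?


Expand and collect like terms; reduce coefficients mod 7:
x^0: 3·0 = 0 ≡ 0 (mod 7)
x^1: 3·3 + 5·0 = 9 ≡ 2 (mod 7)
x^2: 3·1 + 5·3 = 18 ≡ 4 (mod 7)
x^3: 5·1 = 5 ≡ 5 (mod 7)
Result: 2x + 4x^2 + 5x^3

f · g = 2x + 4x^2 + 5x^3


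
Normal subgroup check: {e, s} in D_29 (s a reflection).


H = {e, s} in D_29 (s a reflection)
r·s·r⁻¹ = sr⁻² ≠ s for n ≥ 3, so {e, s} is not closed under conjugation

No, not a normal subgroup


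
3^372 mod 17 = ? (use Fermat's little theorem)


Fermat's little theorem: if p is prime and gcd(a,p)=1, then a^(p-1) ≡ 1 (mod p)
p = 17 is prime, gcd(3,17) = 1
Reduce exponent: 372 mod 16 = 4
So 3^372 ≡ 3^4 (mod 17)
3^4 mod 17 = 13

3^372 ≡ 13 (mod 17)


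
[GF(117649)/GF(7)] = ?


GF(117649) = GF(7^6), so the extension degree is 6

[GF(117649)/GF(7)] = 6


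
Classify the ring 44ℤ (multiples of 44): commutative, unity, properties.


44ℤ is a commutative ring under +,× but has no multiplicative identity (1 ∉ 44ℤ); it has no zero divisors, but without unity it is not an integral domain
Commutative: Yes
Integral domain: No
Has unity: No

44ℤ (multiples of 44): Commutative=Yes, Unity=No


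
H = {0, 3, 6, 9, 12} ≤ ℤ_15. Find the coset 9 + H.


9 + H = {9 + h (mod 15) : h ∈ H}
9+0=9, 9+3=12, 9+6=0, 9+9=3, 9+12=6
9 + H = {0, 3, 6, 9, 12} = 0 + H

9 + H = {0, 3, 6, 9, 12}


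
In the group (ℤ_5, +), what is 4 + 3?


Operation: addition mod 5
4 + 3 = (a + b) mod 5 with a = 4, b = 3

4 + 3 = 2


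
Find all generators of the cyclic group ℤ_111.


g generates ℤ_n iff gcd(g,n) = 1
Prime factors of 111: 3, 37
Generators are g ∈ {1,...,110} not divisible by any of these primes.
Generators: {1, 2, 4, 5, 7, 8, 10, 11, 13, 14, 16, 17, 19, 20, 22, 23, 25, 26, 28, 29, 31, 32, 34, 35, 38, 40, 41, 43, 44, 46, 47, 49, 50, 52, 53, 55, 56, 58, 59, 61, 62, 64, 65, 67, 68, 70, 71, 73, 76, 77, 79, 80, 82, 83, 85, 86, 88, 89, 91, 92, 94, 95, 97, 98, 100, 101, 103, 104, 106, 107, 109, 110}
Number of generators = φ(111) = 72

Generators of ℤ_111 = {1, 2, 4, 5, 7, 8, 10, 11, 13, 14, 16, 17, 19, 20, 22, 23, 25, 26, 28, 29, 31, 32, 34, 35, 38, 40, 41, 43, 44, 46, 47, 49, 50, 52, 53, 55, 56, 58, 59, 61, 62, 64, 65, 67, 68, 70, 71, 73, 76, 77, 79, 80, 82, 83, 85, 86, 88, 89, 91, 92, 94, 95, 97, 98, 100, 101, 103, 104, 106, 107, 109, 110}


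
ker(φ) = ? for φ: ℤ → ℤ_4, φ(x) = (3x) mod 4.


Kernel = preimage of identity
ker(φ) = {x ∈ ℤ : 3x ≡ 0 (mod 4)}. gcd(3,4) = 1, so 3x ≡ 0 (mod 4) ⟺ x ≡ 0 (mod 4/1 = 4). Hence ker(φ) = 4ℤ

ker(φ) = 4ℤ


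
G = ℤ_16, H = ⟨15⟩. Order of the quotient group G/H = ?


|⟨15⟩| = n / gcd(15, 16) = 16 / 1 = 16
H is normal (ℤ_16 is abelian).
|G/H| = |G| / |H| = 16 / 16 = 1

|G/H| = 1


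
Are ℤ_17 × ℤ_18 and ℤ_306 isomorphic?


Comparing ℤ_17 × ℤ_18 and ℤ_306:
gcd(17,18) = 1, so ℤ_17 × ℤ_18 ≅ ℤ_306 (CRT)

Yes, ℤ_17 × ℤ_18 ≅ ℤ_306


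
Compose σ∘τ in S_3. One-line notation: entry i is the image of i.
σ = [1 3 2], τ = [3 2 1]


σ∘τ: apply τ first, then σ
1 →τ 3 →σ 2
2 →τ 2 →σ 3
3 →τ 1 →σ 1

σ∘τ = [2 3 1]


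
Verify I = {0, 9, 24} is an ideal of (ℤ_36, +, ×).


Check ideal conditions for I = {0, 9, 24} in ℤ_36:
(1) I is an additive subgroup? No
(2) For r ∈ ℤ_36 and a ∈ I: r·a ∈ I? No  [counterexample: r=2, a=9, r·a mod 36 = 18 ∉ I]

No, I is not an ideal of ℤ_36


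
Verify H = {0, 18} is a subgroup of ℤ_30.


Subgroup test for H = {0, 18} in (ℤ_30, +):
(1) 0 ∈ H? Yes
(2) Closure: for all a,b ∈ H, (a+b) mod 30 ∈ H? No  [counterexample: 18 + 18 = 6 ∉ H]
(3) Inverses: for all a ∈ H, -a mod 30 ∈ H? No

No, H is not a subgroup of ℤ_30


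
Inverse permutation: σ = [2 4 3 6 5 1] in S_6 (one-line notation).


To find σ⁻¹, swap domain and range:
σ(1) = 2 → σ⁻¹(2) = 1
σ(2) = 4 → σ⁻¹(4) = 2
σ(3) = 3 → σ⁻¹(3) = 3
σ(4) = 6 → σ⁻¹(6) = 4
σ(5) = 5 → σ⁻¹(5) = 5
σ(6) = 1 → σ⁻¹(1) = 6

σ⁻¹ = [6 1 3 2 5 4]


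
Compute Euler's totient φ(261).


Factor n: 261 = 3^2 × 29
φ(n) = n · ∏(1 - 1/p) over distinct primes p | n
φ(261) = 261 · (1 - 1/3) · (1 - 1/29) = 168

φ(261) = 168


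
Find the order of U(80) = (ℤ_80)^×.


U(n) is the group of units mod n; |U(n)| = φ(n)
|U(80)| = φ(80) = 32

|U(80) = (ℤ_80)^×| = 32


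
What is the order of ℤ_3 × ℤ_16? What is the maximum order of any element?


|ℤ_3 × ℤ_16| = 3 × 16 = 48
Max element order = lcm(3,16) = 48
Cyclic? Yes (gcd=1)

|ℤ_3×ℤ_16| = 48, max element order = 48


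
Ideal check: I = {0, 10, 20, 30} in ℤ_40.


Check ideal conditions for I = {0, 10, 20, 30} in ℤ_40:
(1) I is an additive subgroup? Yes
(2) For r ∈ ℤ_40 and a ∈ I: r·a ∈ I? Yes

Yes, I is an ideal of ℤ_40


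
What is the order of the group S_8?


|S_n| = n! (number of permutations of n symbols)
|S_8| = 8! = 40320

|S_8| = 40320


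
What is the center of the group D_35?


Z(G) = {g ∈ G | gx = xg for all x ∈ G}
For odd n, Z(D_n) = {e}: no nontrivial rotation commutes with all reflections

Z(D_35) = {e}


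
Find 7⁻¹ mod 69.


Use the extended Euclidean algorithm to write 1 = 7·s + 69·t; then s mod 69 is the inverse.
Euclidean algorithm:
  7 = 0·69 + 7
  69 = 9·7 + 6
  7 = 1·6 + 1
  6 = 6·1 + 0
gcd(7,69) = 1
Back-substitution gives: 7·(10) + 69·(-1) = 1
So 7⁻¹ ≡ 10 ≡ 10 (mod 69)
Check: 7 × 10 = 70 ≡ 1 (mod 69) ✓

7⁻¹ ≡ 10 (mod 69)


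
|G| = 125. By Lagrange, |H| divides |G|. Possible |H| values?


Lagrange's theorem: |H| divides |G|
|G| = 125
Divisors of 125: 1, 5, 25, 125

Possible subgroup orders: {1, 5, 25, 125}


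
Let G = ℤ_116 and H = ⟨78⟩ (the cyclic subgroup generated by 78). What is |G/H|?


|⟨78⟩| = n / gcd(78, 116) = 116 / 2 = 58
H is normal (ℤ_116 is abelian).
|G/H| = |G| / |H| = 116 / 58 = 2

|G/H| = 2


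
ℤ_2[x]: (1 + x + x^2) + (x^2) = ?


Add coefficients mod 2:
x^0: 1 + 0 = 1 (mod 2)
x^1: 1 + 0 = 1 (mod 2)
x^2: 1 + 1 = 0 (mod 2)
Result: 1 + x

f + g = 1 + x


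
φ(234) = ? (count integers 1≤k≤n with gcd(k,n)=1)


Factor n: 234 = 2 × 3^2 × 13
φ(n) = n · ∏(1 - 1/p) over distinct primes p | n
φ(234) = 234 · (1 - 1/2) · (1 - 1/3) · (1 - 1/13) = 72

φ(234) = 72


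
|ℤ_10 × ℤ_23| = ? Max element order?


|ℤ_10 × ℤ_23| = 10 × 23 = 230
Max element order = lcm(10,23) = 230
Cyclic? Yes (gcd=1)

|ℤ_10×ℤ_23| = 230, max element order = 230


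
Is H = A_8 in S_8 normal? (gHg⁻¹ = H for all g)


H = A_8 in S_8
A_8 has index 2 in S_8, and every subgroup of index 2 is normal

Yes, normal subgroup


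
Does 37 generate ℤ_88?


g generates ℤ_n iff gcd(g, n) = 1
gcd(37, 88) = 1
Since gcd = 1, 37 is a generator.

Yes, 37 generates ℤ_88


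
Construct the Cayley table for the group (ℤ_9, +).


Elements: {0, 1, 2, 3, 4, 5, 6, 7, 8}
Operation: addition mod 9
Entry (a, b) = (a + b) mod 9

Cayley table:
  | 0 | 1 | 2 | 3 | 4 | 5 | 6 | 7 | 8
0 | 0 | 1 | 2 | 3 | 4 | 5 | 6 | 7 | 8
1 | 1 | 2 | 3 | 4 | 5 | 6 | 7 | 8 | 0
2 | 2 | 3 | 4 | 5 | 6 | 7 | 8 | 0 | 1
3 | 3 | 4 | 5 | 6 | 7 | 8 | 0 | 1 | 2
4 | 4 | 5 | 6 | 7 | 8 | 0 | 1 | 2 | 3
5 | 5 | 6 | 7 | 8 | 0 | 1 | 2 | 3 | 4
6 | 6 | 7 | 8 | 0 | 1 | 2 | 3 | 4 | 5
7 | 7 | 8 | 0 | 1 | 2 | 3 | 4 | 5 | 6
8 | 8 | 0 | 1 | 2 | 3 | 4 | 5 | 6 | 7
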